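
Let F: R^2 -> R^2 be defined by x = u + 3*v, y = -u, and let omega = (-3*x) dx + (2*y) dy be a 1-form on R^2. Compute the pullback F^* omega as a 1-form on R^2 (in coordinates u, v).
F^* omega = (-u - 9*v) du + (-9*u - 27*v) dv

Using F^*(f dg) = (f ∘ F) d(g ∘ F), substitute each coordinate x_i by F_i(u, v) in f_i, and replace dx_i by d F_i = (∂F_i/∂u) du + (∂F_i/∂v) dv.
  For the x component: f_1(F) = -3*u - 9*v; d F_1 = (1) du + (3) dv
  For the y component: f_2(F) = -2*u; d F_2 = (-1) du + (0) dv
Combining and collecting du, dv coefficients:
  coeff of du: -u - 9*v
  coeff of dv: -9*u - 27*v
F^* omega = (-u - 9*v) du + (-9*u - 27*v) dv.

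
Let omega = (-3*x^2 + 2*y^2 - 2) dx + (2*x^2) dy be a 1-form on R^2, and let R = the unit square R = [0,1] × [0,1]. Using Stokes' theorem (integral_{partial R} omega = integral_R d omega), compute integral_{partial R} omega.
integral_(partial R) omega = 0

Stokes: integral_partial_R omega = integral_R d omega with d omega = (∂Q/∂x - ∂P/∂y) dx ∧ dy.
  ∂Q/∂x = 4*x
  ∂P/∂y = 4*y
  integrand = ∂Q/∂x - ∂P/∂y = 4*x - 4*y.
Integrating over R: integral_0^1 integral_0^1 (4*x - 4*y) dx dy = 0.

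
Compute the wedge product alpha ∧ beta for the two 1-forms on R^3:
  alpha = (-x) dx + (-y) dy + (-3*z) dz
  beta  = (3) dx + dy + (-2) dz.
alpha ∧ beta = (-x + 3*y) dx ∧ dy + (2*x + 9*z) dx ∧ dz + (2*y + 3*z) dy ∧ dz

Distribute the wedge, using dx_i ∧ dx_j = -dx_j ∧ dx_i and dx_i ∧ dx_i = 0. For each pair (i, j) with i < j, the coefficient of dx_i ∧ dx_j in alpha ∧ beta is (alpha_i * beta_j - alpha_j * beta_i). Collecting: alpha ∧ beta = (-x + 3*y) dx ∧ dy + (2*x + 9*z) dx ∧ dz + (2*y + 3*z) dy ∧ dz.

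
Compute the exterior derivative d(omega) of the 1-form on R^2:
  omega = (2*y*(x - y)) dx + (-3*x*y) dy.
d(omega) = (-2*x + y) dx ∧ dy

For a 1-form omega = sum_i f_i dx_i, the exterior derivative is
  d(omega) = sum_{i < j} (∂f_j/∂x_i - ∂f_i/∂x_j) dx_i ∧ dx_j.
  coefficient of dx ∧ dy: ∂f_2/∂x - ∂f_1/∂y = ∂(-3*x*y)/∂x - ∂(2*y*(x - y))/∂y = -2*x + y
Assembling: d(omega) = (-2*x + y) dx ∧ dy.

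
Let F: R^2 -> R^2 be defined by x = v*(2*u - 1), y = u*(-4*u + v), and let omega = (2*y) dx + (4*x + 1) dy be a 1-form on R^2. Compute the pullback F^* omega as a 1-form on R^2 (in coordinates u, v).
F^* omega = (-80*u^2*v + 12*u*v^2 + 32*u*v - 8*u - 4*v^2 + v) du + (u*(-16*u^2 + 12*u*v + 8*u - 6*v + 1)) dv

Using F^*(f dg) = (f ∘ F) d(g ∘ F), substitute each coordinate x_i by F_i(u, v) in f_i, and replace dx_i by d F_i = (∂F_i/∂u) du + (∂F_i/∂v) dv.
  For the x component: f_1(F) = 2*u*(-4*u + v); d F_1 = (2*v) du + (2*u - 1) dv
  For the y component: f_2(F) = 8*u*v - 4*v + 1; d F_2 = (-8*u + v) du + (u) dv
Combining and collecting du, dv coefficients:
  coeff of du: -80*u^2*v + 12*u*v^2 + 32*u*v - 8*u - 4*v^2 + v
  coeff of dv: u*(-16*u^2 + 12*u*v + 8*u - 6*v + 1)
F^* omega = (-80*u^2*v + 12*u*v^2 + 32*u*v - 8*u - 4*v^2 + v) du + (u*(-16*u^2 + 12*u*v + 8*u - 6*v + 1)) dv.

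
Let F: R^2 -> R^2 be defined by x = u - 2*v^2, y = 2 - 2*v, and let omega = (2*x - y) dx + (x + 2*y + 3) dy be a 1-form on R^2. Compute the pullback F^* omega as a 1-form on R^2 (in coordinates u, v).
F^* omega = (2*u - 4*v^2 + 2*v - 2) du + (-8*u*v - 2*u + 16*v^3 - 4*v^2 + 16*v - 14) dv

Using F^*(f dg) = (f ∘ F) d(g ∘ F), substitute each coordinate x_i by F_i(u, v) in f_i, and replace dx_i by d F_i = (∂F_i/∂u) du + (∂F_i/∂v) dv.
  For the x component: f_1(F) = 2*u - 4*v^2 + 2*v - 2; d F_1 = (1) du + (-4*v) dv
  For the y component: f_2(F) = u - 2*v^2 - 4*v + 7; d F_2 = (0) du + (-2) dv
Combining and collecting du, dv coefficients:
  coeff of du: 2*u - 4*v^2 + 2*v - 2
  coeff of dv: -8*u*v - 2*u + 16*v^3 - 4*v^2 + 16*v - 14
F^* omega = (2*u - 4*v^2 + 2*v - 2) du + (-8*u*v - 2*u + 16*v^3 - 4*v^2 + 16*v - 14) dv.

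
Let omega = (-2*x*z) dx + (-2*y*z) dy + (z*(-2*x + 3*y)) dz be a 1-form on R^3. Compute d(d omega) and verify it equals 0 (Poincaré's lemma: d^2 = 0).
d(d omega) = 0

Step 1: d omega = sum_{i<j} (∂f_j/∂x_i - ∂f_i/∂x_j) dx_i ∧ dx_j:
  coeff of dx ∧ dy: 0
  coeff of dx ∧ dz: 2*x - 2*z
  coeff of dy ∧ dz: 2*y + 3*z
Step 2: Apply d again to each 2-form coefficient. The only possible 3-form in R^3 is dx ∧ dy ∧ dz, with coefficient
  ∂(coeff of dy∧dz)/∂x - ∂(coeff of dx∧dz)/∂y + ∂(coeff of dx∧dy)/∂z
  = ∂/∂x (2*y + 3*z) - ∂/∂y (2*x - 2*z) + ∂/∂z (0).
Each of these terms simplifies to sums of mixed partials that cancel in pairs. The result is 0 (by equality of mixed partials for smooth functions — Schwarz / Clairaut).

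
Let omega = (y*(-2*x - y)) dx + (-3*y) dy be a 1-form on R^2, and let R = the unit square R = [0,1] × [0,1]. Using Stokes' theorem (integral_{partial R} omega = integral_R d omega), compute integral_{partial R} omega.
integral_(partial R) omega = 2

Stokes: integral_partial_R omega = integral_R d omega with d omega = (∂Q/∂x - ∂P/∂y) dx ∧ dy.
  ∂Q/∂x = 0
  ∂P/∂y = -2*x - 2*y
  integrand = ∂Q/∂x - ∂P/∂y = 2*x + 2*y.
Integrating over R: integral_0^1 integral_0^1 (2*x + 2*y) dx dy = 2.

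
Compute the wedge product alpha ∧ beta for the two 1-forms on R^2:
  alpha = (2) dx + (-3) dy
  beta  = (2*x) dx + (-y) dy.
alpha ∧ beta = (6*x - 2*y) dx ∧ dy

Distribute the wedge, using dx_i ∧ dx_j = -dx_j ∧ dx_i and dx_i ∧ dx_i = 0. For each pair (i, j) with i < j, the coefficient of dx_i ∧ dx_j in alpha ∧ beta is (alpha_i * beta_j - alpha_j * beta_i). Collecting: alpha ∧ beta = (6*x - 2*y) dx ∧ dy.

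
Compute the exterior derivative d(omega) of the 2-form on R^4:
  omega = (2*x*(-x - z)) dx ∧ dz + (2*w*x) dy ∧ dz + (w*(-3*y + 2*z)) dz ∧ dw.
d(omega) = (2*w) dx ∧ dy ∧ dz + (-3*w + 2*x) dy ∧ dz ∧ dw

For a 2-form omega = sum_{i<j} g_{ij} dx_i ∧ dx_j, the exterior derivative is
  d(omega) = sum_{i<j} d(g_{ij}) ∧ dx_i ∧ dx_j = sum_{i<j, k} (∂g_{ij}/∂x_k) dx_k ∧ dx_i ∧ dx_j.
Expand each term, using dx_k ∧ dx_i ∧ dx_j = sgn(permutation) dx_{(a)} ∧ dx_{(b)} ∧ dx_{(c)} with (a < b < c) sorted:
  d(2*w*x) includes (∂/∂x)(2*w*x) dx = (2*w) dx, which multiplied by dy ∧ dz gives (2*w) dx ∧ dy ∧ dz
  d(2*w*x) includes (∂/∂w)(2*w*x) dw = (2*x) dw, which multiplied by dy ∧ dz gives (2*x) dy ∧ dz ∧ dw
  d(w*(-3*y + 2*z)) includes (∂/∂y)(w*(-3*y + 2*z)) dy = (-3*w) dy, which multiplied by dz ∧ dw gives (-3*w) dy ∧ dz ∧ dw
Collecting like 3-forms: d(omega) = (2*w) dx ∧ dy ∧ dz + (-3*w + 2*x) dy ∧ dz ∧ dw.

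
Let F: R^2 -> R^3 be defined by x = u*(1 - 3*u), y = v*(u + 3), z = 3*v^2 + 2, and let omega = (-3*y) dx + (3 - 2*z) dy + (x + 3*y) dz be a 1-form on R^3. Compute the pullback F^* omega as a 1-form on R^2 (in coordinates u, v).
F^* omega = (v*(18*u^2 + 51*u - 6*v^2 - 10)) du + (-18*u^2*v + 12*u*v^2 + 6*u*v - u + 36*v^2 - 3) dv

Using F^*(f dg) = (f ∘ F) d(g ∘ F), substitute each coordinate x_i by F_i(u, v) in f_i, and replace dx_i by d F_i = (∂F_i/∂u) du + (∂F_i/∂v) dv.
  For the x component: f_1(F) = 3*v*(-u - 3); d F_1 = (1 - 6*u) du + (0) dv
  For the y component: f_2(F) = -6*v^2 - 1; d F_2 = (v) du + (u + 3) dv
  For the z component: f_3(F) = -3*u^2 + 3*u*v + u + 9*v; d F_3 = (0) du + (6*v) dv
Combining and collecting du, dv coefficients:
  coeff of du: v*(18*u^2 + 51*u - 6*v^2 - 10)
  coeff of dv: -18*u^2*v + 12*u*v^2 + 6*u*v - u + 36*v^2 - 3
F^* omega = (v*(18*u^2 + 51*u - 6*v^2 - 10)) du + (-18*u^2*v + 12*u*v^2 + 6*u*v - u + 36*v^2 - 3) dv.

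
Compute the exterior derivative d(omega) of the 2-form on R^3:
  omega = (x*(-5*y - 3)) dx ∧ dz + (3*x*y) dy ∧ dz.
d(omega) = (5*x + 3*y) dx ∧ dy ∧ dz

For a 2-form omega = sum_{i<j} g_{ij} dx_i ∧ dx_j, the exterior derivative is
  d(omega) = sum_{i<j} d(g_{ij}) ∧ dx_i ∧ dx_j = sum_{i<j, k} (∂g_{ij}/∂x_k) dx_k ∧ dx_i ∧ dx_j.
Expand each term, using dx_k ∧ dx_i ∧ dx_j = sgn(permutation) dx_{(a)} ∧ dx_{(b)} ∧ dx_{(c)} with (a < b < c) sorted:
  d(x*(-5*y - 3)) includes (∂/∂y)(x*(-5*y - 3)) dy = (-5*x) dy, which multiplied by dx ∧ dz gives (5*x) dx ∧ dy ∧ dz
  d(3*x*y) includes (∂/∂x)(3*x*y) dx = (3*y) dx, which multiplied by dy ∧ dz gives (3*y) dx ∧ dy ∧ dz
Collecting like 3-forms: d(omega) = (5*x + 3*y) dx ∧ dy ∧ dz.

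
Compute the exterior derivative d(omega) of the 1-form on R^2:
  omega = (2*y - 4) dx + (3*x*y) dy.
d(omega) = (3*y - 2) dx ∧ dy

For a 1-form omega = sum_i f_i dx_i, the exterior derivative is
  d(omega) = sum_{i < j} (∂f_j/∂x_i - ∂f_i/∂x_j) dx_i ∧ dx_j.
  coefficient of dx ∧ dy: ∂f_2/∂x - ∂f_1/∂y = ∂(3*x*y)/∂x - ∂(2*y - 4)/∂y = 3*y - 2
Assembling: d(omega) = (3*y - 2) dx ∧ dy.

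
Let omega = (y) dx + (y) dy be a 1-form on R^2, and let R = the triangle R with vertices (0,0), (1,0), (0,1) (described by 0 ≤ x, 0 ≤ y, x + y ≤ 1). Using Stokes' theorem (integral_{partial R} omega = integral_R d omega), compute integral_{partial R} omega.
integral_(partial R) omega = -1/2

Stokes: integral_partial_R omega = integral_R d omega with d omega = (∂Q/∂x - ∂P/∂y) dx ∧ dy.
  ∂Q/∂x = 0
  ∂P/∂y = 1
  integrand = ∂Q/∂x - ∂P/∂y = -1.
Integrating over R: integral_0^1 integral_0^{1-x} (-1) dy dx = -1/2.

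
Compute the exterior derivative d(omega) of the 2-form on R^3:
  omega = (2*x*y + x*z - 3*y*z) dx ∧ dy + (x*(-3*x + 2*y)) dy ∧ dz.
d(omega) = (-5*x - y) dx ∧ dy ∧ dz

For a 2-form omega = sum_{i<j} g_{ij} dx_i ∧ dx_j, the exterior derivative is
  d(omega) = sum_{i<j} d(g_{ij}) ∧ dx_i ∧ dx_j = sum_{i<j, k} (∂g_{ij}/∂x_k) dx_k ∧ dx_i ∧ dx_j.
Expand each term, using dx_k ∧ dx_i ∧ dx_j = sgn(permutation) dx_{(a)} ∧ dx_{(b)} ∧ dx_{(c)} with (a < b < c) sorted:
  d(2*x*y + x*z - 3*y*z) includes (∂/∂z)(2*x*y + x*z - 3*y*z) dz = (x - 3*y) dz, which multiplied by dx ∧ dy gives (x - 3*y) dx ∧ dy ∧ dz
  d(x*(-3*x + 2*y)) includes (∂/∂x)(x*(-3*x + 2*y)) dx = (-6*x + 2*y) dx, which multiplied by dy ∧ dz gives (-6*x + 2*y) dx ∧ dy ∧ dz
Collecting like 3-forms: d(omega) = (-5*x - y) dx ∧ dy ∧ dz.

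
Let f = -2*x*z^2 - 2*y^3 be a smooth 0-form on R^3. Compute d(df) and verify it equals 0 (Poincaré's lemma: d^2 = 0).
d(df) = 0

Step 1: df = sum_i (∂f/∂x_i) dx_i = (-2*z^2) dx + (-6*y^2) dy + (-4*x*z) dz.
Step 2: Apply d again. Using the 1-form formula, the coefficient of dx ∧ dy in d(df) is ∂^2 f/∂x ∂y - ∂^2 f/∂y ∂x = (0) - (0) = 0 (equality of mixed partials for smooth f).
Similarly for dx ∧ dz and dy ∧ dz — all coefficients vanish. So d(df) = 0.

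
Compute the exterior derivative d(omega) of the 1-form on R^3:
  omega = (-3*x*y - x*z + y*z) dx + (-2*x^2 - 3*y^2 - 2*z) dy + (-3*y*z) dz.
d(omega) = (-x - z) dx ∧ dy + (x - y) dx ∧ dz + (2 - 3*z) dy ∧ dz

For a 1-form omega = sum_i f_i dx_i, the exterior derivative is
  d(omega) = sum_{i < j} (∂f_j/∂x_i - ∂f_i/∂x_j) dx_i ∧ dx_j.
  coefficient of dx ∧ dy: ∂f_2/∂x - ∂f_1/∂y = ∂(-2*x^2 - 3*y^2 - 2*z)/∂x - ∂(-3*x*y - x*z + y*z)/∂y = -x - z
  coefficient of dx ∧ dz: ∂f_3/∂x - ∂f_1/∂z = ∂(-3*y*z)/∂x - ∂(-3*x*y - x*z + y*z)/∂z = x - y
  coefficient of dy ∧ dz: ∂f_3/∂y - ∂f_2/∂z = ∂(-3*y*z)/∂y - ∂(-2*x^2 - 3*y^2 - 2*z)/∂z = 2 - 3*z
Assembling: d(omega) = (-x - z) dx ∧ dy + (x - y) dx ∧ dz + (2 - 3*z) dy ∧ dz.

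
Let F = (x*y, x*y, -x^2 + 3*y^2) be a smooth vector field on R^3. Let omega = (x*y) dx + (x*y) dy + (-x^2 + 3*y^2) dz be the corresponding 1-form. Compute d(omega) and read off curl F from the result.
d(omega) = (6*y) dy ∧ dz + (2*x) dz ∧ dx + (-x + y) dx ∧ dy; curl F = (6*y, 2*x, -x + y)

d omega = sum_{i<j} (∂f_j/∂x_i - ∂f_i/∂x_j) dx_i ∧ dx_j. Under the identification (dy ∧ dz, dz ∧ dx, dx ∧ dy) ↔ (e_x, e_y, e_z), the coefficients are exactly the components of curl F. Compute:
  ∂R/∂y - ∂Q/∂z = (6*y) - (0) = 6*y
  ∂P/∂z - ∂R/∂x = (0) - (-2*x) = 2*x
  ∂Q/∂x - ∂P/∂y = (y) - (x) = -x + y.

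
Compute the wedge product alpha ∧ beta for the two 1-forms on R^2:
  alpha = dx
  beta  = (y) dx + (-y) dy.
alpha ∧ beta = (-y) dx ∧ dy

Distribute the wedge, using dx_i ∧ dx_j = -dx_j ∧ dx_i and dx_i ∧ dx_i = 0. For each pair (i, j) with i < j, the coefficient of dx_i ∧ dx_j in alpha ∧ beta is (alpha_i * beta_j - alpha_j * beta_i). Collecting: alpha ∧ beta = (-y) dx ∧ dy.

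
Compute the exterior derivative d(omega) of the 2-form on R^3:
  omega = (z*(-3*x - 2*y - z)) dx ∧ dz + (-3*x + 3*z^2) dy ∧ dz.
d(omega) = (2*z - 3) dx ∧ dy ∧ dz

For a 2-form omega = sum_{i<j} g_{ij} dx_i ∧ dx_j, the exterior derivative is
  d(omega) = sum_{i<j} d(g_{ij}) ∧ dx_i ∧ dx_j = sum_{i<j, k} (∂g_{ij}/∂x_k) dx_k ∧ dx_i ∧ dx_j.
Expand each term, using dx_k ∧ dx_i ∧ dx_j = sgn(permutation) dx_{(a)} ∧ dx_{(b)} ∧ dx_{(c)} with (a < b < c) sorted:
  d(z*(-3*x - 2*y - z)) includes (∂/∂y)(z*(-3*x - 2*y - z)) dy = (-2*z) dy, which multiplied by dx ∧ dz gives (2*z) dx ∧ dy ∧ dz
  d(-3*x + 3*z^2) includes (∂/∂x)(-3*x + 3*z^2) dx = (-3) dx, which multiplied by dy ∧ dz gives (-3) dx ∧ dy ∧ dz
Collecting like 3-forms: d(omega) = (2*z - 3) dx ∧ dy ∧ dz.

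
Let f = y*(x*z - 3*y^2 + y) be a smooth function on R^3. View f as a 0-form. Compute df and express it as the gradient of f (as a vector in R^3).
df = (y*z) dx + (x*z - 9*y^2 + 2*y) dy + (x*y) dz; grad f = (y*z, x*z - 9*y^2 + 2*y, x*y)

For a 0-form f, d f = (∂f/∂x) dx + (∂f/∂y) dy + (∂f/∂z) dz. The components of the vector representation are exactly the entries of grad f in Cartesian coordinates:
  ∂f/∂x = y*z
  ∂f/∂y = x*z - 9*y^2 + 2*y
  ∂f/∂z = x*y.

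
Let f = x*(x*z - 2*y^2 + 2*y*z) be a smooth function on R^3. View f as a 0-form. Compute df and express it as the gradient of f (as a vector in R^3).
df = (2*x*z - 2*y^2 + 2*y*z) dx + (2*x*(-2*y + z)) dy + (x*(x + 2*y)) dz; grad f = (2*x*z - 2*y^2 + 2*y*z, 2*x*(-2*y + z), x*(x + 2*y))

For a 0-form f, d f = (∂f/∂x) dx + (∂f/∂y) dy + (∂f/∂z) dz. The components of the vector representation are exactly the entries of grad f in Cartesian coordinates:
  ∂f/∂x = 2*x*z - 2*y^2 + 2*y*z
  ∂f/∂y = 2*x*(-2*y + z)
  ∂f/∂z = x*(x + 2*y).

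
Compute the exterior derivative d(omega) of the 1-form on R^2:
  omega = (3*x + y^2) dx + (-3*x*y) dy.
d(omega) = (-5*y) dx ∧ dy

For a 1-form omega = sum_i f_i dx_i, the exterior derivative is
  d(omega) = sum_{i < j} (∂f_j/∂x_i - ∂f_i/∂x_j) dx_i ∧ dx_j.
  coefficient of dx ∧ dy: ∂f_2/∂x - ∂f_1/∂y = ∂(-3*x*y)/∂x - ∂(3*x + y^2)/∂y = -5*y
Assembling: d(omega) = (-5*y) dx ∧ dy.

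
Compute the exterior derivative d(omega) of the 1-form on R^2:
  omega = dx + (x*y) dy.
d(omega) = (y) dx ∧ dy

For a 1-form omega = sum_i f_i dx_i, the exterior derivative is
  d(omega) = sum_{i < j} (∂f_j/∂x_i - ∂f_i/∂x_j) dx_i ∧ dx_j.
  coefficient of dx ∧ dy: ∂f_2/∂x - ∂f_1/∂y = ∂(x*y)/∂x - ∂(1)/∂y = y
Assembling: d(omega) = (y) dx ∧ dy.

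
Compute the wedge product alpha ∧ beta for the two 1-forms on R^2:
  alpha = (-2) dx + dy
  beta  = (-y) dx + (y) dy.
alpha ∧ beta = (-y) dx ∧ dy

Distribute the wedge, using dx_i ∧ dx_j = -dx_j ∧ dx_i and dx_i ∧ dx_i = 0. For each pair (i, j) with i < j, the coefficient of dx_i ∧ dx_j in alpha ∧ beta is (alpha_i * beta_j - alpha_j * beta_i). Collecting: alpha ∧ beta = (-y) dx ∧ dy.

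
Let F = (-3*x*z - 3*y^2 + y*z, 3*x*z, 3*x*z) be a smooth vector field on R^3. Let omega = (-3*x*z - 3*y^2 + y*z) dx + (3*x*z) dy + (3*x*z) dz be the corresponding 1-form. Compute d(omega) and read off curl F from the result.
d(omega) = (-3*x) dy ∧ dz + (-3*x + y - 3*z) dz ∧ dx + (6*y + 2*z) dx ∧ dy; curl F = (-3*x, -3*x + y - 3*z, 6*y + 2*z)

d omega = sum_{i<j} (∂f_j/∂x_i - ∂f_i/∂x_j) dx_i ∧ dx_j. Under the identification (dy ∧ dz, dz ∧ dx, dx ∧ dy) ↔ (e_x, e_y, e_z), the coefficients are exactly the components of curl F. Compute:
  ∂R/∂y - ∂Q/∂z = (0) - (3*x) = -3*x
  ∂P/∂z - ∂R/∂x = (-3*x + y) - (3*z) = -3*x + y - 3*z
  ∂Q/∂x - ∂P/∂y = (3*z) - (-6*y + z) = 6*y + 2*z.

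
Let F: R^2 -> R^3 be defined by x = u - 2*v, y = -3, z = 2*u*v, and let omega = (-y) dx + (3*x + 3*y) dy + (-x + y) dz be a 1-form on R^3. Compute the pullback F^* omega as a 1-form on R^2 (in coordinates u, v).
F^* omega = (-2*u*v + 4*v^2 - 6*v + 3) du + (-2*u^2 + 4*u*v - 6*u - 6) dv

Using F^*(f dg) = (f ∘ F) d(g ∘ F), substitute each coordinate x_i by F_i(u, v) in f_i, and replace dx_i by d F_i = (∂F_i/∂u) du + (∂F_i/∂v) dv.
  For the x component: f_1(F) = 3; d F_1 = (1) du + (-2) dv
  For the y component: f_2(F) = 3*u - 6*v - 9; d F_2 = (0) du + (0) dv
  For the z component: f_3(F) = -u + 2*v - 3; d F_3 = (2*v) du + (2*u) dv
Combining and collecting du, dv coefficients:
  coeff of du: -2*u*v + 4*v^2 - 6*v + 3
  coeff of dv: -2*u^2 + 4*u*v - 6*u - 6
F^* omega = (-2*u*v + 4*v^2 - 6*v + 3) du + (-2*u^2 + 4*u*v - 6*u - 6) dv.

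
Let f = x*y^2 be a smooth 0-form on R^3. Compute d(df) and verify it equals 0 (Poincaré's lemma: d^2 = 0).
d(df) = 0

Step 1: df = sum_i (∂f/∂x_i) dx_i = (y^2) dx + (2*x*y) dy + (0) dz.
Step 2: Apply d again. Using the 1-form formula, the coefficient of dx ∧ dy in d(df) is ∂^2 f/∂x ∂y - ∂^2 f/∂y ∂x = (2*y) - (2*y) = 0 (equality of mixed partials for smooth f).
Similarly for dx ∧ dz and dy ∧ dz — all coefficients vanish. So d(df) = 0.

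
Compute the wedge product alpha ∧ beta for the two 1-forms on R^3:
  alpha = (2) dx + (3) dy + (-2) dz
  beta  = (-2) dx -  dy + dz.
alpha ∧ beta = (4) dx ∧ dy + (-2) dx ∧ dz + (1) dy ∧ dz

Distribute the wedge, using dx_i ∧ dx_j = -dx_j ∧ dx_i and dx_i ∧ dx_i = 0. For each pair (i, j) with i < j, the coefficient of dx_i ∧ dx_j in alpha ∧ beta is (alpha_i * beta_j - alpha_j * beta_i). Collecting: alpha ∧ beta = (4) dx ∧ dy + (-2) dx ∧ dz + (1) dy ∧ dz.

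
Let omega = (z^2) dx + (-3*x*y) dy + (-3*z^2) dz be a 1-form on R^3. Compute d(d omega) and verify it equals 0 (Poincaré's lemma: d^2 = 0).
d(d omega) = 0

Step 1: d omega = sum_{i<j} (∂f_j/∂x_i - ∂f_i/∂x_j) dx_i ∧ dx_j:
  coeff of dx ∧ dy: -3*y
  coeff of dx ∧ dz: -2*z
  coeff of dy ∧ dz: 0
Step 2: Apply d again to each 2-form coefficient. The only possible 3-form in R^3 is dx ∧ dy ∧ dz, with coefficient
  ∂(coeff of dy∧dz)/∂x - ∂(coeff of dx∧dz)/∂y + ∂(coeff of dx∧dy)/∂z
  = ∂/∂x (0) - ∂/∂y (-2*z) + ∂/∂z (-3*y).
Each of these terms simplifies to sums of mixed partials that cancel in pairs. The result is 0 (by equality of mixed partials for smooth functions — Schwarz / Clairaut).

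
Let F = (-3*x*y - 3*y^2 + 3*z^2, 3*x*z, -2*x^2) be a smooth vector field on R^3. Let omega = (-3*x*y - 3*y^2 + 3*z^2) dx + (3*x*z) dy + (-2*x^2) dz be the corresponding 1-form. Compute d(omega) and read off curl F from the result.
d(omega) = (-3*x) dy ∧ dz + (4*x + 6*z) dz ∧ dx + (3*x + 6*y + 3*z) dx ∧ dy; curl F = (-3*x, 4*x + 6*z, 3*x + 6*y + 3*z)

d omega = sum_{i<j} (∂f_j/∂x_i - ∂f_i/∂x_j) dx_i ∧ dx_j. Under the identification (dy ∧ dz, dz ∧ dx, dx ∧ dy) ↔ (e_x, e_y, e_z), the coefficients are exactly the components of curl F. Compute:
  ∂R/∂y - ∂Q/∂z = (0) - (3*x) = -3*x
  ∂P/∂z - ∂R/∂x = (6*z) - (-4*x) = 4*x + 6*z
  ∂Q/∂x - ∂P/∂y = (3*z) - (-3*x - 6*y) = 3*x + 6*y + 3*z.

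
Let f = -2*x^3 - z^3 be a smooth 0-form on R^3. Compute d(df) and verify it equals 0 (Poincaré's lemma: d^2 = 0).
d(df) = 0

Step 1: df = sum_i (∂f/∂x_i) dx_i = (-6*x^2) dx + (0) dy + (-3*z^2) dz.
Step 2: Apply d again. Using the 1-form formula, the coefficient of dx ∧ dy in d(df) is ∂^2 f/∂x ∂y - ∂^2 f/∂y ∂x = (0) - (0) = 0 (equality of mixed partials for smooth f).
Similarly for dx ∧ dz and dy ∧ dz — all coefficients vanish. So d(df) = 0.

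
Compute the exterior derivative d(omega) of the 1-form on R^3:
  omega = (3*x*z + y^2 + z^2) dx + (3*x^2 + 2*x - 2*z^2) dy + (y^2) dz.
d(omega) = (6*x - 2*y + 2) dx ∧ dy + (-3*x - 2*z) dx ∧ dz + (2*y + 4*z) dy ∧ dz

For a 1-form omega = sum_i f_i dx_i, the exterior derivative is
  d(omega) = sum_{i < j} (∂f_j/∂x_i - ∂f_i/∂x_j) dx_i ∧ dx_j.
  coefficient of dx ∧ dy: ∂f_2/∂x - ∂f_1/∂y = ∂(3*x^2 + 2*x - 2*z^2)/∂x - ∂(3*x*z + y^2 + z^2)/∂y = 6*x - 2*y + 2
  coefficient of dx ∧ dz: ∂f_3/∂x - ∂f_1/∂z = ∂(y^2)/∂x - ∂(3*x*z + y^2 + z^2)/∂z = -3*x - 2*z
  coefficient of dy ∧ dz: ∂f_3/∂y - ∂f_2/∂z = ∂(y^2)/∂y - ∂(3*x^2 + 2*x - 2*z^2)/∂z = 2*y + 4*z
Assembling: d(omega) = (6*x - 2*y + 2) dx ∧ dy + (-3*x - 2*z) dx ∧ dz + (2*y + 4*z) dy ∧ dz.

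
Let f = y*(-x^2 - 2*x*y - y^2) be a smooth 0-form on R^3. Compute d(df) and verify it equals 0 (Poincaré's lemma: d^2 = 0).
d(df) = 0

Step 1: df = sum_i (∂f/∂x_i) dx_i = (2*y*(-x - y)) dx + (-x^2 - 4*x*y - 3*y^2) dy + (0) dz.
Step 2: Apply d again. Using the 1-form formula, the coefficient of dx ∧ dy in d(df) is ∂^2 f/∂x ∂y - ∂^2 f/∂y ∂x = (-2*x - 4*y) - (-2*x - 4*y) = 0 (equality of mixed partials for smooth f).
Similarly for dx ∧ dz and dy ∧ dz — all coefficients vanish. So d(df) = 0.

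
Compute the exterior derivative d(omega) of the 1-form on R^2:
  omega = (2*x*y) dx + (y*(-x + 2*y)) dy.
d(omega) = (-2*x - y) dx ∧ dy

For a 1-form omega = sum_i f_i dx_i, the exterior derivative is
  d(omega) = sum_{i < j} (∂f_j/∂x_i - ∂f_i/∂x_j) dx_i ∧ dx_j.
  coefficient of dx ∧ dy: ∂f_2/∂x - ∂f_1/∂y = ∂(y*(-x + 2*y))/∂x - ∂(2*x*y)/∂y = -2*x - y
Assembling: d(omega) = (-2*x - y) dx ∧ dy.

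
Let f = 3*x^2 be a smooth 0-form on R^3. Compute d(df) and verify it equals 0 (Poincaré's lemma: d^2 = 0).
d(df) = 0

Step 1: df = sum_i (∂f/∂x_i) dx_i = (6*x) dx + (0) dy + (0) dz.
Step 2: Apply d again. Using the 1-form formula, the coefficient of dx ∧ dy in d(df) is ∂^2 f/∂x ∂y - ∂^2 f/∂y ∂x = (0) - (0) = 0 (equality of mixed partials for smooth f).
Similarly for dx ∧ dz and dy ∧ dz — all coefficients vanish. So d(df) = 0.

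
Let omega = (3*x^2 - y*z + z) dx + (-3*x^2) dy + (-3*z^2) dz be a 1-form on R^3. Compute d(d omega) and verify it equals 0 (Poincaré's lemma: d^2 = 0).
d(d omega) = 0

Step 1: d omega = sum_{i<j} (∂f_j/∂x_i - ∂f_i/∂x_j) dx_i ∧ dx_j:
  coeff of dx ∧ dy: -6*x + z
  coeff of dx ∧ dz: y - 1
  coeff of dy ∧ dz: 0
Step 2: Apply d again to each 2-form coefficient. The only possible 3-form in R^3 is dx ∧ dy ∧ dz, with coefficient
  ∂(coeff of dy∧dz)/∂x - ∂(coeff of dx∧dz)/∂y + ∂(coeff of dx∧dy)/∂z
  = ∂/∂x (0) - ∂/∂y (y - 1) + ∂/∂z (-6*x + z).
Each of these terms simplifies to sums of mixed partials that cancel in pairs. The result is 0 (by equality of mixed partials for smooth functions — Schwarz / Clairaut).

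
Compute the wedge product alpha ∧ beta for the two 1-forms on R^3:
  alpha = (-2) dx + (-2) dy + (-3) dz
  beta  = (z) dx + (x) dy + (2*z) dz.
alpha ∧ beta = (-2*x + 2*z) dx ∧ dy + (-z) dx ∧ dz + (3*x - 4*z) dy ∧ dz

Distribute the wedge, using dx_i ∧ dx_j = -dx_j ∧ dx_i and dx_i ∧ dx_i = 0. For each pair (i, j) with i < j, the coefficient of dx_i ∧ dx_j in alpha ∧ beta is (alpha_i * beta_j - alpha_j * beta_i). Collecting: alpha ∧ beta = (-2*x + 2*z) dx ∧ dy + (-z) dx ∧ dz + (3*x - 4*z) dy ∧ dz.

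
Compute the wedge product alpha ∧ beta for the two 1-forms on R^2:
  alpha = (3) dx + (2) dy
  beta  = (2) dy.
alpha ∧ beta = (6) dx ∧ dy

Distribute the wedge, using dx_i ∧ dx_j = -dx_j ∧ dx_i and dx_i ∧ dx_i = 0. For each pair (i, j) with i < j, the coefficient of dx_i ∧ dx_j in alpha ∧ beta is (alpha_i * beta_j - alpha_j * beta_i). Collecting: alpha ∧ beta = (6) dx ∧ dy.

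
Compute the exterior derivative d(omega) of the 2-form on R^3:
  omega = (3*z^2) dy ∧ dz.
d(omega) = 0

For a 2-form omega = sum_{i<j} g_{ij} dx_i ∧ dx_j, the exterior derivative is
  d(omega) = sum_{i<j} d(g_{ij}) ∧ dx_i ∧ dx_j = sum_{i<j, k} (∂g_{ij}/∂x_k) dx_k ∧ dx_i ∧ dx_j.
Expand each term, using dx_k ∧ dx_i ∧ dx_j = sgn(permutation) dx_{(a)} ∧ dx_{(b)} ∧ dx_{(c)} with (a < b < c) sorted:

Collecting like 3-forms: d(omega) = 0.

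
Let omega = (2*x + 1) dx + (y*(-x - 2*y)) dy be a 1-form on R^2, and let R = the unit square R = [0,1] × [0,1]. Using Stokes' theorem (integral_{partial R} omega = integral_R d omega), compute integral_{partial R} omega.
integral_(partial R) omega = -1/2

Stokes: integral_partial_R omega = integral_R d omega with d omega = (∂Q/∂x - ∂P/∂y) dx ∧ dy.
  ∂Q/∂x = -y
  ∂P/∂y = 0
  integrand = ∂Q/∂x - ∂P/∂y = -y.
Integrating over R: integral_0^1 integral_0^1 (-y) dx dy = -1/2.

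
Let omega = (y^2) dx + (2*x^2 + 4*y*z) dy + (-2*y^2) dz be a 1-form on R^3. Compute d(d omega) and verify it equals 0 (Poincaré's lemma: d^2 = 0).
d(d omega) = 0

Step 1: d omega = sum_{i<j} (∂f_j/∂x_i - ∂f_i/∂x_j) dx_i ∧ dx_j:
  coeff of dx ∧ dy: 4*x - 2*y
  coeff of dx ∧ dz: 0
  coeff of dy ∧ dz: -8*y
Step 2: Apply d again to each 2-form coefficient. The only possible 3-form in R^3 is dx ∧ dy ∧ dz, with coefficient
  ∂(coeff of dy∧dz)/∂x - ∂(coeff of dx∧dz)/∂y + ∂(coeff of dx∧dy)/∂z
  = ∂/∂x (-8*y) - ∂/∂y (0) + ∂/∂z (4*x - 2*y).
Each of these terms simplifies to sums of mixed partials that cancel in pairs. The result is 0 (by equality of mixed partials for smooth functions — Schwarz / Clairaut).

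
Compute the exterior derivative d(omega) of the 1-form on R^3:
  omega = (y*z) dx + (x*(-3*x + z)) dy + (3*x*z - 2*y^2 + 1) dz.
d(omega) = (-6*x) dx ∧ dy + (-y + 3*z) dx ∧ dz + (-x - 4*y) dy ∧ dz

For a 1-form omega = sum_i f_i dx_i, the exterior derivative is
  d(omega) = sum_{i < j} (∂f_j/∂x_i - ∂f_i/∂x_j) dx_i ∧ dx_j.
  coefficient of dx ∧ dy: ∂f_2/∂x - ∂f_1/∂y = ∂(x*(-3*x + z))/∂x - ∂(y*z)/∂y = -6*x
  coefficient of dx ∧ dz: ∂f_3/∂x - ∂f_1/∂z = ∂(3*x*z - 2*y^2 + 1)/∂x - ∂(y*z)/∂z = -y + 3*z
  coefficient of dy ∧ dz: ∂f_3/∂y - ∂f_2/∂z = ∂(3*x*z - 2*y^2 + 1)/∂y - ∂(x*(-3*x + z))/∂z = -x - 4*y
Assembling: d(omega) = (-6*x) dx ∧ dy + (-y + 3*z) dx ∧ dz + (-x - 4*y) dy ∧ dz.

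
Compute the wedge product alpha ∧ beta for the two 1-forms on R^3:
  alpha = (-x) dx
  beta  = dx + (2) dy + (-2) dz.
alpha ∧ beta = (-2*x) dx ∧ dy + (2*x) dx ∧ dz

Distribute the wedge, using dx_i ∧ dx_j = -dx_j ∧ dx_i and dx_i ∧ dx_i = 0. For each pair (i, j) with i < j, the coefficient of dx_i ∧ dx_j in alpha ∧ beta is (alpha_i * beta_j - alpha_j * beta_i). Collecting: alpha ∧ beta = (-2*x) dx ∧ dy + (2*x) dx ∧ dz.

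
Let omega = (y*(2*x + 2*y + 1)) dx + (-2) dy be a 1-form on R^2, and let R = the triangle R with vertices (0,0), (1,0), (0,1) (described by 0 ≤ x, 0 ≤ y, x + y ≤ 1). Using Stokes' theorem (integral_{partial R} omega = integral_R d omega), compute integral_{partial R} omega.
integral_(partial R) omega = -3/2

Stokes: integral_partial_R omega = integral_R d omega with d omega = (∂Q/∂x - ∂P/∂y) dx ∧ dy.
  ∂Q/∂x = 0
  ∂P/∂y = 2*x + 4*y + 1
  integrand = ∂Q/∂x - ∂P/∂y = -2*x - 4*y - 1.
Integrating over R: integral_0^1 integral_0^{1-x} (-2*x - 4*y - 1) dy dx = -3/2.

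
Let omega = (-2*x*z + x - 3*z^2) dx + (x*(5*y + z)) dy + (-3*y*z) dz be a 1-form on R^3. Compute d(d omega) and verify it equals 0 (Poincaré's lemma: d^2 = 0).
d(d omega) = 0

Step 1: d omega = sum_{i<j} (∂f_j/∂x_i - ∂f_i/∂x_j) dx_i ∧ dx_j:
  coeff of dx ∧ dy: 5*y + z
  coeff of dx ∧ dz: 2*x + 6*z
  coeff of dy ∧ dz: -x - 3*z
Step 2: Apply d again to each 2-form coefficient. The only possible 3-form in R^3 is dx ∧ dy ∧ dz, with coefficient
  ∂(coeff of dy∧dz)/∂x - ∂(coeff of dx∧dz)/∂y + ∂(coeff of dx∧dy)/∂z
  = ∂/∂x (-x - 3*z) - ∂/∂y (2*x + 6*z) + ∂/∂z (5*y + z).
Each of these terms simplifies to sums of mixed partials that cancel in pairs. The result is 0 (by equality of mixed partials for smooth functions — Schwarz / Clairaut).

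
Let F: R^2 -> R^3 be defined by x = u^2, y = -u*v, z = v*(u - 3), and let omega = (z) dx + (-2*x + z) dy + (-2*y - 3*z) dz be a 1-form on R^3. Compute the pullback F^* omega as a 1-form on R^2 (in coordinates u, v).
F^* omega = (2*v*(2*u^2 - u*v - 3*u + 6*v)) du + (2*u^3 - 2*u^2*v + 15*u*v - 27*v) dv

Using F^*(f dg) = (f ∘ F) d(g ∘ F), substitute each coordinate x_i by F_i(u, v) in f_i, and replace dx_i by d F_i = (∂F_i/∂u) du + (∂F_i/∂v) dv.
  For the x component: f_1(F) = v*(u - 3); d F_1 = (2*u) du + (0) dv
  For the y component: f_2(F) = -2*u^2 + u*v - 3*v; d F_2 = (-v) du + (-u) dv
  For the z component: f_3(F) = v*(9 - u); d F_3 = (v) du + (u - 3) dv
Combining and collecting du, dv coefficients:
  coeff of du: 2*v*(2*u^2 - u*v - 3*u + 6*v)
  coeff of dv: 2*u^3 - 2*u^2*v + 15*u*v - 27*v
F^* omega = (2*v*(2*u^2 - u*v - 3*u + 6*v)) du + (2*u^3 - 2*u^2*v + 15*u*v - 27*v) dv.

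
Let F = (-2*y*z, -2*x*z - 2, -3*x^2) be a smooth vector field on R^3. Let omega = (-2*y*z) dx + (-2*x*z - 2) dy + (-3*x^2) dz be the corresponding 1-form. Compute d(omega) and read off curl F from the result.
d(omega) = (2*x) dy ∧ dz + (6*x - 2*y) dz ∧ dx + (0) dx ∧ dy; curl F = (2*x, 6*x - 2*y, 0)

d omega = sum_{i<j} (∂f_j/∂x_i - ∂f_i/∂x_j) dx_i ∧ dx_j. Under the identification (dy ∧ dz, dz ∧ dx, dx ∧ dy) ↔ (e_x, e_y, e_z), the coefficients are exactly the components of curl F. Compute:
  ∂R/∂y - ∂Q/∂z = (0) - (-2*x) = 2*x
  ∂P/∂z - ∂R/∂x = (-2*y) - (-6*x) = 6*x - 2*y
  ∂Q/∂x - ∂P/∂y = (-2*z) - (-2*z) = 0.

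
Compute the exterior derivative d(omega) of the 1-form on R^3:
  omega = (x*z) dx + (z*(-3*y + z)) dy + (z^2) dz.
d(omega) = (-x) dx ∧ dz + (3*y - 2*z) dy ∧ dz

For a 1-form omega = sum_i f_i dx_i, the exterior derivative is
  d(omega) = sum_{i < j} (∂f_j/∂x_i - ∂f_i/∂x_j) dx_i ∧ dx_j.
  coefficient of dx ∧ dz: ∂f_3/∂x - ∂f_1/∂z = ∂(z^2)/∂x - ∂(x*z)/∂z = -x
  coefficient of dy ∧ dz: ∂f_3/∂y - ∂f_2/∂z = ∂(z^2)/∂y - ∂(z*(-3*y + z))/∂z = 3*y - 2*z
Assembling: d(omega) = (-x) dx ∧ dz + (3*y - 2*z) dy ∧ dz.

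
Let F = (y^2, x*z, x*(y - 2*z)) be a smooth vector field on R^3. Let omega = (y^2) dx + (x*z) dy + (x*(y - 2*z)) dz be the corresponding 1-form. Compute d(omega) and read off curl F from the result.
d(omega) = (0) dy ∧ dz + (-y + 2*z) dz ∧ dx + (-2*y + z) dx ∧ dy; curl F = (0, -y + 2*z, -2*y + z)

d omega = sum_{i<j} (∂f_j/∂x_i - ∂f_i/∂x_j) dx_i ∧ dx_j. Under the identification (dy ∧ dz, dz ∧ dx, dx ∧ dy) ↔ (e_x, e_y, e_z), the coefficients are exactly the components of curl F. Compute:
  ∂R/∂y - ∂Q/∂z = (x) - (x) = 0
  ∂P/∂z - ∂R/∂x = (0) - (y - 2*z) = -y + 2*z
  ∂Q/∂x - ∂P/∂y = (z) - (2*y) = -2*y + z.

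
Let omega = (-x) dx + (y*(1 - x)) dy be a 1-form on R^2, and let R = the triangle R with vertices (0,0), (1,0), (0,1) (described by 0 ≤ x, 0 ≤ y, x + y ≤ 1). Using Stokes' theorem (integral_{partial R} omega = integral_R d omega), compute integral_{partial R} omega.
integral_(partial R) omega = -1/6

Stokes: integral_partial_R omega = integral_R d omega with d omega = (∂Q/∂x - ∂P/∂y) dx ∧ dy.
  ∂Q/∂x = -y
  ∂P/∂y = 0
  integrand = ∂Q/∂x - ∂P/∂y = -y.
Integrating over R: integral_0^1 integral_0^{1-x} (-y) dy dx = -1/6.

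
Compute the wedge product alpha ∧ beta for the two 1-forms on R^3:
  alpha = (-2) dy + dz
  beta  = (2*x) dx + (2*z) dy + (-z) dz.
alpha ∧ beta = (4*x) dx ∧ dy + (-2*x) dx ∧ dz

Distribute the wedge, using dx_i ∧ dx_j = -dx_j ∧ dx_i and dx_i ∧ dx_i = 0. For each pair (i, j) with i < j, the coefficient of dx_i ∧ dx_j in alpha ∧ beta is (alpha_i * beta_j - alpha_j * beta_i). Collecting: alpha ∧ beta = (4*x) dx ∧ dy + (-2*x) dx ∧ dz.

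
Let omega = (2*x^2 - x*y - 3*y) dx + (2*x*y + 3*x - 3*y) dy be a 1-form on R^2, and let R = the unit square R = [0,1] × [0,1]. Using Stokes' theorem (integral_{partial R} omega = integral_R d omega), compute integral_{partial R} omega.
integral_(partial R) omega = 15/2

Stokes: integral_partial_R omega = integral_R d omega with d omega = (∂Q/∂x - ∂P/∂y) dx ∧ dy.
  ∂Q/∂x = 2*y + 3
  ∂P/∂y = -x - 3
  integrand = ∂Q/∂x - ∂P/∂y = x + 2*y + 6.
Integrating over R: integral_0^1 integral_0^1 (x + 2*y + 6) dx dy = 15/2.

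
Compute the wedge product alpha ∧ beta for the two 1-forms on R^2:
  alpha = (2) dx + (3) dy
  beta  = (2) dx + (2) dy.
alpha ∧ beta = (-2) dx ∧ dy

Distribute the wedge, using dx_i ∧ dx_j = -dx_j ∧ dx_i and dx_i ∧ dx_i = 0. For each pair (i, j) with i < j, the coefficient of dx_i ∧ dx_j in alpha ∧ beta is (alpha_i * beta_j - alpha_j * beta_i). Collecting: alpha ∧ beta = (-2) dx ∧ dy.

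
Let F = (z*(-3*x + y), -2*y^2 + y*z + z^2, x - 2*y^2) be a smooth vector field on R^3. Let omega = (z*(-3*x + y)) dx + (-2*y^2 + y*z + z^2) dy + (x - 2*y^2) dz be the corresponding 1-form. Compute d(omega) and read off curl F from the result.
d(omega) = (-5*y - 2*z) dy ∧ dz + (-3*x + y - 1) dz ∧ dx + (-z) dx ∧ dy; curl F = (-5*y - 2*z, -3*x + y - 1, -z)

d omega = sum_{i<j} (∂f_j/∂x_i - ∂f_i/∂x_j) dx_i ∧ dx_j. Under the identification (dy ∧ dz, dz ∧ dx, dx ∧ dy) ↔ (e_x, e_y, e_z), the coefficients are exactly the components of curl F. Compute:
  ∂R/∂y - ∂Q/∂z = (-4*y) - (y + 2*z) = -5*y - 2*z
  ∂P/∂z - ∂R/∂x = (-3*x + y) - (1) = -3*x + y - 1
  ∂Q/∂x - ∂P/∂y = (0) - (z) = -z.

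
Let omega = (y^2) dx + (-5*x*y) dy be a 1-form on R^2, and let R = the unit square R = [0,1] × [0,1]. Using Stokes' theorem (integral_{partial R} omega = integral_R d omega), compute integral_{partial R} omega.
integral_(partial R) omega = -7/2

Stokes: integral_partial_R omega = integral_R d omega with d omega = (∂Q/∂x - ∂P/∂y) dx ∧ dy.
  ∂Q/∂x = -5*y
  ∂P/∂y = 2*y
  integrand = ∂Q/∂x - ∂P/∂y = -7*y.
Integrating over R: integral_0^1 integral_0^1 (-7*y) dx dy = -7/2.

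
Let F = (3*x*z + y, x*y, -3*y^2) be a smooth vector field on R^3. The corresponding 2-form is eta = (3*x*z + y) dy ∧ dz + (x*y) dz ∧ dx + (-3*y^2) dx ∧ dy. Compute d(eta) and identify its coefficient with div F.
d(eta) = (x + 3*z) dx ∧ dy ∧ dz; div F = x + 3*z

For a 2-form in R^3 of the form above, applying d gives a 3-form with coefficient ∂P/∂x + ∂Q/∂y + ∂R/∂z:
  ∂P/∂x = 3*z
  ∂Q/∂y = x
  ∂R/∂z = 0
Sum = x + 3*z, which is exactly div F.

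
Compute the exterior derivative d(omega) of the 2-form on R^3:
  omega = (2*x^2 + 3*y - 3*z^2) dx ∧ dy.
d(omega) = (-6*z) dx ∧ dy ∧ dz

For a 2-form omega = sum_{i<j} g_{ij} dx_i ∧ dx_j, the exterior derivative is
  d(omega) = sum_{i<j} d(g_{ij}) ∧ dx_i ∧ dx_j = sum_{i<j, k} (∂g_{ij}/∂x_k) dx_k ∧ dx_i ∧ dx_j.
Expand each term, using dx_k ∧ dx_i ∧ dx_j = sgn(permutation) dx_{(a)} ∧ dx_{(b)} ∧ dx_{(c)} with (a < b < c) sorted:
  d(2*x^2 + 3*y - 3*z^2) includes (∂/∂z)(2*x^2 + 3*y - 3*z^2) dz = (-6*z) dz, which multiplied by dx ∧ dy gives (-6*z) dx ∧ dy ∧ dz
Collecting like 3-forms: d(omega) = (-6*z) dx ∧ dy ∧ dz.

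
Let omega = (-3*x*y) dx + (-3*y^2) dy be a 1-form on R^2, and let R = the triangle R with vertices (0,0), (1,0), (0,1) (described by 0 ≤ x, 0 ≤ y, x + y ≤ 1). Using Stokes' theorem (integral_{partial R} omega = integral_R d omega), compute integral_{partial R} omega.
integral_(partial R) omega = 1/2

Stokes: integral_partial_R omega = integral_R d omega with d omega = (∂Q/∂x - ∂P/∂y) dx ∧ dy.
  ∂Q/∂x = 0
  ∂P/∂y = -3*x
  integrand = ∂Q/∂x - ∂P/∂y = 3*x.
Integrating over R: integral_0^1 integral_0^{1-x} (3*x) dy dx = 1/2.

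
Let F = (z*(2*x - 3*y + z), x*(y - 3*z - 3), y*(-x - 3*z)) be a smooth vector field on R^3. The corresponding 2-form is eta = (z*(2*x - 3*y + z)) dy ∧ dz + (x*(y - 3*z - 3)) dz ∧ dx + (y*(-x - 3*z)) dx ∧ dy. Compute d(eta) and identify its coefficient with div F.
d(eta) = (x - 3*y + 2*z) dx ∧ dy ∧ dz; div F = x - 3*y + 2*z

For a 2-form in R^3 of the form above, applying d gives a 3-form with coefficient ∂P/∂x + ∂Q/∂y + ∂R/∂z:
  ∂P/∂x = 2*z
  ∂Q/∂y = x
  ∂R/∂z = -3*y
Sum = x - 3*y + 2*z, which is exactly div F.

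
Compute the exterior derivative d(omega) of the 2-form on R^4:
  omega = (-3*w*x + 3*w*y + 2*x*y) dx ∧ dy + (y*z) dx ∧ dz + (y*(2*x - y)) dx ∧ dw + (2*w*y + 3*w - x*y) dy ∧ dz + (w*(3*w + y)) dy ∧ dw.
d(omega) = (-5*x + 5*y) dx ∧ dy ∧ dw + (-y - z) dx ∧ dy ∧ dz + (2*y + 3) dy ∧ dz ∧ dw

For a 2-form omega = sum_{i<j} g_{ij} dx_i ∧ dx_j, the exterior derivative is
  d(omega) = sum_{i<j} d(g_{ij}) ∧ dx_i ∧ dx_j = sum_{i<j, k} (∂g_{ij}/∂x_k) dx_k ∧ dx_i ∧ dx_j.
Expand each term, using dx_k ∧ dx_i ∧ dx_j = sgn(permutation) dx_{(a)} ∧ dx_{(b)} ∧ dx_{(c)} with (a < b < c) sorted:
  d(-3*w*x + 3*w*y + 2*x*y) includes (∂/∂w)(-3*w*x + 3*w*y + 2*x*y) dw = (-3*x + 3*y) dw, which multiplied by dx ∧ dy gives (-3*x + 3*y) dx ∧ dy ∧ dw
  d(y*z) includes (∂/∂y)(y*z) dy = (z) dy, which multiplied by dx ∧ dz gives (-z) dx ∧ dy ∧ dz
  d(y*(2*x - y)) includes (∂/∂y)(y*(2*x - y)) dy = (2*x - 2*y) dy, which multiplied by dx ∧ dw gives (-2*x + 2*y) dx ∧ dy ∧ dw
  d(2*w*y + 3*w - x*y) includes (∂/∂x)(2*w*y + 3*w - x*y) dx = (-y) dx, which multiplied by dy ∧ dz gives (-y) dx ∧ dy ∧ dz
  d(2*w*y + 3*w - x*y) includes (∂/∂w)(2*w*y + 3*w - x*y) dw = (2*y + 3) dw, which multiplied by dy ∧ dz gives (2*y + 3) dy ∧ dz ∧ dw
Collecting like 3-forms: d(omega) = (-5*x + 5*y) dx ∧ dy ∧ dw + (-y - z) dx ∧ dy ∧ dz + (2*y + 3) dy ∧ dz ∧ dw.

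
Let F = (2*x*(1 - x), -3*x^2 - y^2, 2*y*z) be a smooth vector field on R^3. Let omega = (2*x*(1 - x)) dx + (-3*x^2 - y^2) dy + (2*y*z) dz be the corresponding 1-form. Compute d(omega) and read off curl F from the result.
d(omega) = (2*z) dy ∧ dz + (0) dz ∧ dx + (-6*x) dx ∧ dy; curl F = (2*z, 0, -6*x)

d omega = sum_{i<j} (∂f_j/∂x_i - ∂f_i/∂x_j) dx_i ∧ dx_j. Under the identification (dy ∧ dz, dz ∧ dx, dx ∧ dy) ↔ (e_x, e_y, e_z), the coefficients are exactly the components of curl F. Compute:
  ∂R/∂y - ∂Q/∂z = (2*z) - (0) = 2*z
  ∂P/∂z - ∂R/∂x = (0) - (0) = 0
  ∂Q/∂x - ∂P/∂y = (-6*x) - (0) = -6*x.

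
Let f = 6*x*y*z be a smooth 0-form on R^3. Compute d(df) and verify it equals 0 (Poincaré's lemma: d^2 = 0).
d(df) = 0

Step 1: df = sum_i (∂f/∂x_i) dx_i = (6*y*z) dx + (6*x*z) dy + (6*x*y) dz.
Step 2: Apply d again. Using the 1-form formula, the coefficient of dx ∧ dy in d(df) is ∂^2 f/∂x ∂y - ∂^2 f/∂y ∂x = (6*z) - (6*z) = 0 (equality of mixed partials for smooth f).
Similarly for dx ∧ dz and dy ∧ dz — all coefficients vanish. So d(df) = 0.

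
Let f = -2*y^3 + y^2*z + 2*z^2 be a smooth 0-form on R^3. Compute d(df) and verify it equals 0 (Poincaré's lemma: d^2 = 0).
d(df) = 0

Step 1: df = sum_i (∂f/∂x_i) dx_i = (0) dx + (2*y*(-3*y + z)) dy + (y^2 + 4*z) dz.
Step 2: Apply d again. Using the 1-form formula, the coefficient of dx ∧ dy in d(df) is ∂^2 f/∂x ∂y - ∂^2 f/∂y ∂x = (0) - (0) = 0 (equality of mixed partials for smooth f).
Similarly for dx ∧ dz and dy ∧ dz — all coefficients vanish. So d(df) = 0.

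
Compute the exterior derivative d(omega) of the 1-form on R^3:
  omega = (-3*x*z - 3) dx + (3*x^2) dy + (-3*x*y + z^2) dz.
d(omega) = (6*x) dx ∧ dy + (3*x - 3*y) dx ∧ dz + (-3*x) dy ∧ dz

For a 1-form omega = sum_i f_i dx_i, the exterior derivative is
  d(omega) = sum_{i < j} (∂f_j/∂x_i - ∂f_i/∂x_j) dx_i ∧ dx_j.
  coefficient of dx ∧ dy: ∂f_2/∂x - ∂f_1/∂y = ∂(3*x^2)/∂x - ∂(-3*x*z - 3)/∂y = 6*x
  coefficient of dx ∧ dz: ∂f_3/∂x - ∂f_1/∂z = ∂(-3*x*y + z^2)/∂x - ∂(-3*x*z - 3)/∂z = 3*x - 3*y
  coefficient of dy ∧ dz: ∂f_3/∂y - ∂f_2/∂z = ∂(-3*x*y + z^2)/∂y - ∂(3*x^2)/∂z = -3*x
Assembling: d(omega) = (6*x) dx ∧ dy + (3*x - 3*y) dx ∧ dz + (-3*x) dy ∧ dz.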